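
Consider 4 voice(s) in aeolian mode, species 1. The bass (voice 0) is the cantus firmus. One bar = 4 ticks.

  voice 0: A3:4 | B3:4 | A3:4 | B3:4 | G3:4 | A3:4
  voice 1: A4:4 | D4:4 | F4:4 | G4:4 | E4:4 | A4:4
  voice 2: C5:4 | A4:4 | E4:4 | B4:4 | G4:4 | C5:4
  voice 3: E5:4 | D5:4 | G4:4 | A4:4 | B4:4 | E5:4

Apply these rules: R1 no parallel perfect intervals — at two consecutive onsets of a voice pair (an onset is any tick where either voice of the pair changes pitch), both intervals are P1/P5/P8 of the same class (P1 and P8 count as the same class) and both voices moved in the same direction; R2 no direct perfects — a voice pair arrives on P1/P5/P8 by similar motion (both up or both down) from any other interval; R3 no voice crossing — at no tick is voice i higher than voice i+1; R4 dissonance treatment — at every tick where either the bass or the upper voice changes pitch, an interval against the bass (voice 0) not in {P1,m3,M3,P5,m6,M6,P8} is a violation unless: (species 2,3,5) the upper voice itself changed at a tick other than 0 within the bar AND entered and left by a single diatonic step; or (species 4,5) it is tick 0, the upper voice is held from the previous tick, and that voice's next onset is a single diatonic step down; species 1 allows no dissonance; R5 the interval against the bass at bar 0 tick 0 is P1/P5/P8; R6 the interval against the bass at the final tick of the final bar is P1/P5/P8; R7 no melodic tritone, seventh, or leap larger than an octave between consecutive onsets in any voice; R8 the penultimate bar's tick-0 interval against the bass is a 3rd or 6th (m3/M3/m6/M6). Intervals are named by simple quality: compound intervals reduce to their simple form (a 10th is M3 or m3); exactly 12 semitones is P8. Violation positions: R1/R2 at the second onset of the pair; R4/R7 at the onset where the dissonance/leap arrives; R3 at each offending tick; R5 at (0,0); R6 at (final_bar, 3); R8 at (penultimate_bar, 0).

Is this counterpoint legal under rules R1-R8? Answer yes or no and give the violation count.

No (22 violations)

bar 0: v0=A3 v1=A4 v2=C5 v3=E5 (P5)
bar 1: v0=B3 v1=D4 v2=A4 v3=D5 (m3)
bar 2: v0=A3 v1=F4 v2=E4 v3=G4 (m7)
bar 3: v0=B3 v1=G4 v2=B4 v3=A4 (m7)
bar 4: v0=G3 v1=E4 v2=G4 v3=B4 (M3)
bar 5: v0=A3 v1=A4 v2=C5 v3=E5 (P5)
  R5 @ bar0.0: opens on m3
  R2 @ bar1.0: A4/C5 m3 -> D4/A4 P5 similar
  R2 @ bar1.0: A4/E5 P5 -> D4/D5 P8 similar
  R4 @ bar1.0: B3/A4 m7 untreated
  R2 @ bar2.0: B3/A4 m7 -> A3/E4 P5 similar
  R3 @ bar2.0: F4 above E4
  R4 @ bar2.0: A3/G4 m7 untreated
  R3 @ bar2.1: F4 above E4
  R3 @ bar2.2: F4 above E4
  R3 @ bar2.3: F4 above E4
  R2 @ bar3.0: A3/E4 P5 -> B3/B4 P8 similar
  R3 @ bar3.0: B4 above A4
  R4 @ bar3.0: B3/A4 m7 untreated
  R3 @ bar3.1: B4 above A4
  R3 @ bar3.2: B4 above A4
  R3 @ bar3.3: B4 above A4
  R1 @ bar4.0: B3/B4 P8 -> G3/G4 P8 similar
  R8 @ bar4.0: penult P8 not 3rd/6th
  R1 @ bar5.0: E4/B4 P5 -> A4/E5 P5 similar
  R2 @ bar5.0: G3/E4 M6 -> A3/A4 P8 similar
  R2 @ bar5.0: G3/B4 M3 -> A3/E5 P5 similar
  R6 @ bar5.3: closes on m3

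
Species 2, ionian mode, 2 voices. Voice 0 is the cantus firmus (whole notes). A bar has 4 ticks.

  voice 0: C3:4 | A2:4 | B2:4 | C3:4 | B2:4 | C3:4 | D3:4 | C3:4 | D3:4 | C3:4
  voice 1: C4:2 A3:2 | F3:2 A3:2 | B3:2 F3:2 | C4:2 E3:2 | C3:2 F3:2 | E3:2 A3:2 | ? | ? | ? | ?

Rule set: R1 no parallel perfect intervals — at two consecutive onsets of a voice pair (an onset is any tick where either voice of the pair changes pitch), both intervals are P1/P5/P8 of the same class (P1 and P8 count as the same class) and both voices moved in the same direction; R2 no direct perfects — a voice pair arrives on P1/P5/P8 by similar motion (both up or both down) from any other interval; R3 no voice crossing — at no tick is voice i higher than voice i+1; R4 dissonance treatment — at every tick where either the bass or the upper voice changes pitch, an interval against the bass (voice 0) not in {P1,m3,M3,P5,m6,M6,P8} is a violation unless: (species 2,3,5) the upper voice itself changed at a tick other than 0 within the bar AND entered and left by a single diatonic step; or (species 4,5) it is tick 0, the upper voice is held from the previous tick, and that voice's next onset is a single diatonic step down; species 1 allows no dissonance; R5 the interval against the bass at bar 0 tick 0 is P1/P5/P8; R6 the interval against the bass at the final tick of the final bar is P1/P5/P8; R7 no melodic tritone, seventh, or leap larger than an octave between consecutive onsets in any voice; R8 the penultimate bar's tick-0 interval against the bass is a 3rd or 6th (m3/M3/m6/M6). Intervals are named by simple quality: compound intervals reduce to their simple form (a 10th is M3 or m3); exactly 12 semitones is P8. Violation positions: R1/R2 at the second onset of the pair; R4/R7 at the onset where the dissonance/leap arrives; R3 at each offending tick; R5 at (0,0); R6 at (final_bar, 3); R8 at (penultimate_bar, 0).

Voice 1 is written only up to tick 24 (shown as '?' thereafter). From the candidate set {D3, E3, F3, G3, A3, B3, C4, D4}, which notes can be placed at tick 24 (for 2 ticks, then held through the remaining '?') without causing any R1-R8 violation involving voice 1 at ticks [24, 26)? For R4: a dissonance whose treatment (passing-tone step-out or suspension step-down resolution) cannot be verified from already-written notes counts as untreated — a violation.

{A3, B3, D3, F3}

D3: legal
E3: violates R4
F3: legal
G3: violates R4
A3: legal
B3: legal
C4: violates R4
D4: violates R2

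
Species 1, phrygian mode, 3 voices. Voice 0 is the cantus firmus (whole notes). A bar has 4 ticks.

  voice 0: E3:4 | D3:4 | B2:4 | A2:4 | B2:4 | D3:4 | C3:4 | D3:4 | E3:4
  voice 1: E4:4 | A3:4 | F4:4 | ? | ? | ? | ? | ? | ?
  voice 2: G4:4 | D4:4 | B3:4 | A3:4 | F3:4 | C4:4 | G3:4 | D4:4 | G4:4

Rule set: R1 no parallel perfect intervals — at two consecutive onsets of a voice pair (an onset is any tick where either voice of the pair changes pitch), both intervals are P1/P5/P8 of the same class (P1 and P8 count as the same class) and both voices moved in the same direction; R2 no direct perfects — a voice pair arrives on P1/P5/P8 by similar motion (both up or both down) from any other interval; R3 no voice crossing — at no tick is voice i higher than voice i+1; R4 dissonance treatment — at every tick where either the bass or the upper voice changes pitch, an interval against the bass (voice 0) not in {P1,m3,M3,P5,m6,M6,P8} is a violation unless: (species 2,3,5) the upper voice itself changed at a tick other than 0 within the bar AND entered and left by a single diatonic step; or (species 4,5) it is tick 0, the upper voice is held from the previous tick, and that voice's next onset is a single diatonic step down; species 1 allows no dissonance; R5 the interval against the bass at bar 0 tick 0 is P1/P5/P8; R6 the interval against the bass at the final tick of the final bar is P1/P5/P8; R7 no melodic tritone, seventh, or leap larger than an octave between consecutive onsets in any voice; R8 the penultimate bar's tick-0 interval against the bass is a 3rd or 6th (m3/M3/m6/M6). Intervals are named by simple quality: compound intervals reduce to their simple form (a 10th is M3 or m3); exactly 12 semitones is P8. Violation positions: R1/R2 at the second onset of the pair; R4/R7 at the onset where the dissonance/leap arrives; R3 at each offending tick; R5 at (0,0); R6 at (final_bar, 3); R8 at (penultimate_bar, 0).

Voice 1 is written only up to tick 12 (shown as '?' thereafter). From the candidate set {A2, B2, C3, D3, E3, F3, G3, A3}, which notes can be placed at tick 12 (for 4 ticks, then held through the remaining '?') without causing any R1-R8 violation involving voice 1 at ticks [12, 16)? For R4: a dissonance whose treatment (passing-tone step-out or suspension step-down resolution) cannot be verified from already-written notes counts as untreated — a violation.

{F3}

A2: violates R2,R7
B2: violates R4,R7
C3: violates R7
D3: violates R2,R4,R7
E3: violates R2,R7
F3: legal
G3: violates R4,R7
A3: violates R2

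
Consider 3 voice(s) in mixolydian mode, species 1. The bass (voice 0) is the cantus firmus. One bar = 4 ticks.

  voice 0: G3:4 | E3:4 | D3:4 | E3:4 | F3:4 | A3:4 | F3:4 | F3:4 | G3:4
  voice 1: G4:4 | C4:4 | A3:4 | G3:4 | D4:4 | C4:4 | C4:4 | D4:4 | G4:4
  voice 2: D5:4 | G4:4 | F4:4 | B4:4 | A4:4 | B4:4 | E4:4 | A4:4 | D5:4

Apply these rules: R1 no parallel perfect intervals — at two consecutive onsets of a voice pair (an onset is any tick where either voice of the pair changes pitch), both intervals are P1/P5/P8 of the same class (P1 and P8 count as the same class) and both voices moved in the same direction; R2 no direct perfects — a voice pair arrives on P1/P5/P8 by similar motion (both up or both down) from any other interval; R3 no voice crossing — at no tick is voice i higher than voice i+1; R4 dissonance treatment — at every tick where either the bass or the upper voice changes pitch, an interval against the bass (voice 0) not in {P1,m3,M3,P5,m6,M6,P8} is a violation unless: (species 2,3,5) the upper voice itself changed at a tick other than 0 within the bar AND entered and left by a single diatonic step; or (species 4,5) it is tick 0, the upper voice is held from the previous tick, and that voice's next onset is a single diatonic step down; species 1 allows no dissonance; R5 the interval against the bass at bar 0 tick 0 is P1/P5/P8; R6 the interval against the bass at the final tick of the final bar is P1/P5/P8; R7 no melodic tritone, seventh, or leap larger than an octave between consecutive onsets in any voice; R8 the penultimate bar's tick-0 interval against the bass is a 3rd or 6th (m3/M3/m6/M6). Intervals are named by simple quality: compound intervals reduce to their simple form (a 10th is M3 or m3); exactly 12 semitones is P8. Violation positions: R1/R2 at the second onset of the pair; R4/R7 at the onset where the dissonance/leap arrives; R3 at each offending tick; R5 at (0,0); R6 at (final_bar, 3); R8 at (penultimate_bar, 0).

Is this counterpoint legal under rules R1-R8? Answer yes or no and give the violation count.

bar 0: v0=G3 v1=G4 v2=D5 (P5)
bar 1: v0=E3 v1=C4 v2=G4 (m3)
bar 2: v0=D3 v1=A3 v2=F4 (m3)
bar 3: v0=E3 v1=G3 v2=B4 (P5)
bar 4: v0=F3 v1=D4 v2=A4 (M3)
bar 5: v0=A3 v1=C4 v2=B4 (M2)
bar 6: v0=F3 v1=C4 v2=E4 (M7)
bar 7: v0=F3 v1=D4 v2=A4 (M3)
bar 8: v0=G3 v1=G4 v2=D5 (P5)
  R1 @ bar1.0: G4/D5 P5 -> C4/G4 P5 similar
  R2 @ bar2.0: E3/C4 m6 -> D3/A3 P5 similar
  R2 @ bar3.0: D3/F4 m3 -> E3/B4 P5 similar
  R7 @ bar3.0: F4->B4 leap 6st
  R4 @ bar5.0: A3/B4 M2 untreated
  R4 @ bar6.0: F3/E4 M7 untreated
  R2 @ bar7.0: C4/E4 M3 -> D4/A4 P5 similar
  R1 @ bar8.0: D4/A4 P5 -> G4/D5 P5 similar
  R2 @ bar8.0: F3/D4 M6 -> G3/G4 P8 similar
  R2 @ bar8.0: F3/A4 M3 -> G3/D5 P5 similar

No (10 violations)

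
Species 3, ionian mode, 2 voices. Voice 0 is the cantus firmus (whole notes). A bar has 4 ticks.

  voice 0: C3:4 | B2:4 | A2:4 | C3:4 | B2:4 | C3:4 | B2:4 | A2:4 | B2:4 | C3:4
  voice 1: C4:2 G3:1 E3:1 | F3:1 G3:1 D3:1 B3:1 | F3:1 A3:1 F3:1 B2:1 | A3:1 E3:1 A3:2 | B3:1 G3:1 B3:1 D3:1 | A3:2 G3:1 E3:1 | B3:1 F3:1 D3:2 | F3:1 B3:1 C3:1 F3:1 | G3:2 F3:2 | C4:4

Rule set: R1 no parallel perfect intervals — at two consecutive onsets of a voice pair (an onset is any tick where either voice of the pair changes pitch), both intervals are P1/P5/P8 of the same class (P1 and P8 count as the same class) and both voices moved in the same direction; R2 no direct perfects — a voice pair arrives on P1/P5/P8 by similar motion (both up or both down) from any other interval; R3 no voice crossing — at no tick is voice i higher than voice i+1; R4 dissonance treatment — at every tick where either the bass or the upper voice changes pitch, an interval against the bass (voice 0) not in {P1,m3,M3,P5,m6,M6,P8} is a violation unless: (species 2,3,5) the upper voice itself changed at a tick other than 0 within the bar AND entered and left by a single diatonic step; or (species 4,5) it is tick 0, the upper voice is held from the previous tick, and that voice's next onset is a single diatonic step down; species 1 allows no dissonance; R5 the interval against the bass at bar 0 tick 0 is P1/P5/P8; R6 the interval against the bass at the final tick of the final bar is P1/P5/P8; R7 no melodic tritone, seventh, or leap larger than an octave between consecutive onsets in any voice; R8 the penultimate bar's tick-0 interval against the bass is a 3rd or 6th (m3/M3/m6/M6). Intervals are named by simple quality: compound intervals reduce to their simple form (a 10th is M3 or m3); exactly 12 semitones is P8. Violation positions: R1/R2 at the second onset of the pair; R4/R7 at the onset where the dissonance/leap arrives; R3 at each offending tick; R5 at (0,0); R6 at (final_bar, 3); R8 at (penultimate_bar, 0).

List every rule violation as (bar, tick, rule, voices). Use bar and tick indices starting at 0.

bar 0: v0=C3 v1=C4 downbeat P8
bar 1: v0=B2 v1=F3 downbeat TT
bar 2: v0=A2 v1=F3 downbeat m6
bar 3: v0=C3 v1=A3 downbeat M6
bar 4: v0=B2 v1=B3 downbeat P8
bar 5: v0=C3 v1=A3 downbeat M6
bar 6: v0=B2 v1=B3 downbeat P8
bar 7: v0=A2 v1=F3 downbeat m6
bar 8: v0=B2 v1=G3 downbeat m6
bar 9: v0=C3 v1=C4 downbeat P8
  -> R4 @ bar 1 tick 0 v(0, 1): B2/F3 TT untreated
  -> R7 @ bar 2 tick 0 v(1,): B3->F3 leap 6st
  -> R4 @ bar 2 tick 3 v(0, 1): A2/B2 M2 untreated
  -> R7 @ bar 2 tick 3 v(1,): F3->B2 leap 6st
  -> R7 @ bar 3 tick 0 v(1,): B2->A3 leap 10st
  -> R4 @ bar 6 tick 1 v(0, 1): B2/F3 TT untreated
  -> R7 @ bar 6 tick 1 v(1,): B3->F3 leap 6st
  -> R4 @ bar 7 tick 1 v(0, 1): A2/B3 M2 untreated
  -> R7 @ bar 7 tick 1 v(1,): F3->B3 leap 6st
  -> R7 @ bar 7 tick 2 v(1,): B3->C3 leap 11st
  -> R4 @ bar 8 tick 2 v(0, 1): B2/F3 TT untreated
  -> R2 @ bar 9 tick 0 v(0, 1): B2/F3 TT -> C3/C4 P8 similar

(1, 0, R4, (0, 1))
(2, 0, R7, (1,))
(2, 3, R4, (0, 1))
(2, 3, R7, (1,))
(3, 0, R7, (1,))
(6, 1, R4, (0, 1))
(6, 1, R7, (1,))
(7, 1, R4, (0, 1))
(7, 1, R7, (1,))
(7, 2, R7, (1,))
(8, 2, R4, (0, 1))
(9, 0, R2, (0, 1))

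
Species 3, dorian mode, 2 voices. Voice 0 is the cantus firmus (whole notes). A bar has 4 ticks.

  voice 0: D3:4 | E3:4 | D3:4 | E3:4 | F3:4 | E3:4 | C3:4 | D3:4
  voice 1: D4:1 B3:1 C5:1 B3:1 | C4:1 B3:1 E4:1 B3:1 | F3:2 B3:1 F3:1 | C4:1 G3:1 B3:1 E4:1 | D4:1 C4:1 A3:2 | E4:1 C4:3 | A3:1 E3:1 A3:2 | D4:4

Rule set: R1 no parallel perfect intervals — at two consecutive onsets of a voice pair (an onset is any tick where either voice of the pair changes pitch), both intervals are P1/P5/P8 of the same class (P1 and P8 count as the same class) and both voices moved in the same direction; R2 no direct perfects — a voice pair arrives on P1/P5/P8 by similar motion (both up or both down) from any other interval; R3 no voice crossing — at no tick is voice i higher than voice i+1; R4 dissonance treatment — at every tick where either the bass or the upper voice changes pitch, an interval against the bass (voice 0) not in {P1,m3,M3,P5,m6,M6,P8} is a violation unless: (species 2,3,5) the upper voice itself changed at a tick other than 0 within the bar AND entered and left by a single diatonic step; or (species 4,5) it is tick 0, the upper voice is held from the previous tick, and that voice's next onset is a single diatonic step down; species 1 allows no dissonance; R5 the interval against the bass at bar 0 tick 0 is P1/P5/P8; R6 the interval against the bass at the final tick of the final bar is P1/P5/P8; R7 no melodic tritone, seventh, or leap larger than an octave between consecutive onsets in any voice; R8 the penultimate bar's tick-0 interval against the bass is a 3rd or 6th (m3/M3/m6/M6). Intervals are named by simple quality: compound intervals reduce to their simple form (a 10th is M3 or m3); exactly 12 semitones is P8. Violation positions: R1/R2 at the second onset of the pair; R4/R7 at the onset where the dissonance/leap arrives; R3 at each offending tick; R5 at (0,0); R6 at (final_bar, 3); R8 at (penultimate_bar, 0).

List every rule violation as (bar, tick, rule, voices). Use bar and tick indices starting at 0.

(0, 2, R4, (0, 1))
(0, 2, R7, (1,))
(0, 3, R7, (1,))
(2, 0, R7, (1,))
(2, 2, R7, (1,))
(2, 3, R7, (1,))
(7, 0, R2, (0, 1))

bar 0: v0=D3 v1=D4 downbeat P8
bar 1: v0=E3 v1=C4 downbeat m6
bar 2: v0=D3 v1=F3 downbeat m3
bar 3: v0=E3 v1=C4 downbeat m6
bar 4: v0=F3 v1=D4 downbeat M6
bar 5: v0=E3 v1=E4 downbeat P8
bar 6: v0=C3 v1=A3 downbeat M6
bar 7: v0=D3 v1=D4 downbeat P8
  -> R4 @ bar 0 tick 2 v(0, 1): D3/C5 m7 untreated
  -> R7 @ bar 0 tick 2 v(1,): B3->C5 leap 13st
  -> R7 @ bar 0 tick 3 v(1,): C5->B3 leap 13st
  -> R7 @ bar 2 tick 0 v(1,): B3->F3 leap 6st
  -> R7 @ bar 2 tick 2 v(1,): F3->B3 leap 6st
  -> R7 @ bar 2 tick 3 v(1,): B3->F3 leap 6st
  -> R2 @ bar 7 tick 0 v(0, 1): C3/A3 M6 -> D3/D4 P8 similar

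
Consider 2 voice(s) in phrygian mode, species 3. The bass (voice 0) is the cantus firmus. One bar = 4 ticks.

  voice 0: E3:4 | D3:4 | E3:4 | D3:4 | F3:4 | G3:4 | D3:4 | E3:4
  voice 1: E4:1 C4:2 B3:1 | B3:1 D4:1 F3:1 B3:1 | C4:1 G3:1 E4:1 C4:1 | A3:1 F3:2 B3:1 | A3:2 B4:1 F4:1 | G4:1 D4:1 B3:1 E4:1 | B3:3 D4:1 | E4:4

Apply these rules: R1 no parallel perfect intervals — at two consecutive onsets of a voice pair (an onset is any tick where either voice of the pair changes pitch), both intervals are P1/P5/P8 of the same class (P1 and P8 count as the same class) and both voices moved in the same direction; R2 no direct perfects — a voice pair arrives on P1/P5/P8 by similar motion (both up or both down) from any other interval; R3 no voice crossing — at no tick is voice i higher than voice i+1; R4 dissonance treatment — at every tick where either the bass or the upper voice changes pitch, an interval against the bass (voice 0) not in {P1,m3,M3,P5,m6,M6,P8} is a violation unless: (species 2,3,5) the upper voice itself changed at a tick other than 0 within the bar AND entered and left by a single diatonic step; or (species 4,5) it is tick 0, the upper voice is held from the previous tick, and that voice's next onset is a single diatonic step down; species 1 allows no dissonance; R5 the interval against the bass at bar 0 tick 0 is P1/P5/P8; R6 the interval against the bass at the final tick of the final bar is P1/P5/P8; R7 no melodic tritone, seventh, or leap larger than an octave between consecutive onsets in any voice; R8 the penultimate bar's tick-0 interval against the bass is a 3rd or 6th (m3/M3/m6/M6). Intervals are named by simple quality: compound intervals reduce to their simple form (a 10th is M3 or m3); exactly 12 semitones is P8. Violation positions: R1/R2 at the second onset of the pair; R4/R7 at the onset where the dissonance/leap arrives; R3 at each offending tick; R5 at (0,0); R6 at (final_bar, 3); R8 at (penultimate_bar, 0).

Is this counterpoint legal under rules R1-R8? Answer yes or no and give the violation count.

bar 0: v0=E3 v1=E4 (P8)
bar 1: v0=D3 v1=B3 (M6)
bar 2: v0=E3 v1=C4 (m6)
bar 3: v0=D3 v1=A3 (P5)
bar 4: v0=F3 v1=A3 (M3)
bar 5: v0=G3 v1=G4 (P8)
bar 6: v0=D3 v1=B3 (M6)
bar 7: v0=E3 v1=E4 (P8)
  R7 @ bar1.3: F3->B3 leap 6st
  R2 @ bar3.0: E3/C4 m6 -> D3/A3 P5 similar
  R7 @ bar3.3: F3->B3 leap 6st
  R4 @ bar4.2: F3/B4 TT untreated
  R7 @ bar4.2: A3->B4 leap 14st
  R7 @ bar4.3: B4->F4 leap 6st
  R1 @ bar5.0: F3/F4 P8 -> G3/G4 P8 similar
  R1 @ bar7.0: D3/D4 P8 -> E3/E4 P8 similar

No (8 violations)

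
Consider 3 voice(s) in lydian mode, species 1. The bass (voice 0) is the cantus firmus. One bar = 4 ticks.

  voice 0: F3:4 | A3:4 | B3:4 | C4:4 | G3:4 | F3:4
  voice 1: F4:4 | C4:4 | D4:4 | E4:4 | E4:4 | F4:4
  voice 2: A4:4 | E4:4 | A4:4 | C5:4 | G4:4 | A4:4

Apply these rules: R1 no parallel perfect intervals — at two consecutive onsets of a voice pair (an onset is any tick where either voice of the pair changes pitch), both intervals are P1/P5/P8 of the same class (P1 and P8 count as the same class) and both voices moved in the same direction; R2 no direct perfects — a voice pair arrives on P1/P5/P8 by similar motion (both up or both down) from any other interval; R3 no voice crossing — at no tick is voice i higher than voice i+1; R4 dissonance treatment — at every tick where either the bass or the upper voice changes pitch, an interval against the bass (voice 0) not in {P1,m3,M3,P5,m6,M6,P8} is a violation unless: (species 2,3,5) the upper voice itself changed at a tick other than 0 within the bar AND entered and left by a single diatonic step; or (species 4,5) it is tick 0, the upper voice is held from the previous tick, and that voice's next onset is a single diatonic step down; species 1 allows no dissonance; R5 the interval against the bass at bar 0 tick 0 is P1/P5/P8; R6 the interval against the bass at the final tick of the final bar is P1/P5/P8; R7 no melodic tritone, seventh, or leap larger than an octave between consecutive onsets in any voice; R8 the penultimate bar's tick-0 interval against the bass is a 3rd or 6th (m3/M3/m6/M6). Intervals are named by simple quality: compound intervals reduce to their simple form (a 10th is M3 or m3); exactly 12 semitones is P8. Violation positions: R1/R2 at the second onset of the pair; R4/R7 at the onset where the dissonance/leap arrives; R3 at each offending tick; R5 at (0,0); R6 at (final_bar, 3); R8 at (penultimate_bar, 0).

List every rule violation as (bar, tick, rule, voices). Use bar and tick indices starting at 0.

(0, 0, R5, (0, 2))
(2, 0, R2, (1, 2))
(2, 0, R4, (0, 2))
(3, 0, R2, (0, 2))
(4, 0, R1, (0, 2))
(4, 0, R8, (0, 2))
(5, 3, R6, (0, 2))

bar 0: v0=F3 v1=F4 v2=A4 downbeat M3
bar 1: v0=A3 v1=C4 v2=E4 downbeat P5
bar 2: v0=B3 v1=D4 v2=A4 downbeat m7
bar 3: v0=C4 v1=E4 v2=C5 downbeat P8
bar 4: v0=G3 v1=E4 v2=G4 downbeat P8
bar 5: v0=F3 v1=F4 v2=A4 downbeat M3
  -> R5 @ bar 0 tick 0 v(0, 2): opens on M3
  -> R2 @ bar 2 tick 0 v(1, 2): C4/E4 M3 -> D4/A4 P5 similar
  -> R4 @ bar 2 tick 0 v(0, 2): B3/A4 m7 untreated
  -> R2 @ bar 3 tick 0 v(0, 2): B3/A4 m7 -> C4/C5 P8 similar
  -> R1 @ bar 4 tick 0 v(0, 2): C4/C5 P8 -> G3/G4 P8 similar
  -> R8 @ bar 4 tick 0 v(0, 2): penult P8 not 3rd/6th
  -> R6 @ bar 5 tick 3 v(0, 2): closes on M3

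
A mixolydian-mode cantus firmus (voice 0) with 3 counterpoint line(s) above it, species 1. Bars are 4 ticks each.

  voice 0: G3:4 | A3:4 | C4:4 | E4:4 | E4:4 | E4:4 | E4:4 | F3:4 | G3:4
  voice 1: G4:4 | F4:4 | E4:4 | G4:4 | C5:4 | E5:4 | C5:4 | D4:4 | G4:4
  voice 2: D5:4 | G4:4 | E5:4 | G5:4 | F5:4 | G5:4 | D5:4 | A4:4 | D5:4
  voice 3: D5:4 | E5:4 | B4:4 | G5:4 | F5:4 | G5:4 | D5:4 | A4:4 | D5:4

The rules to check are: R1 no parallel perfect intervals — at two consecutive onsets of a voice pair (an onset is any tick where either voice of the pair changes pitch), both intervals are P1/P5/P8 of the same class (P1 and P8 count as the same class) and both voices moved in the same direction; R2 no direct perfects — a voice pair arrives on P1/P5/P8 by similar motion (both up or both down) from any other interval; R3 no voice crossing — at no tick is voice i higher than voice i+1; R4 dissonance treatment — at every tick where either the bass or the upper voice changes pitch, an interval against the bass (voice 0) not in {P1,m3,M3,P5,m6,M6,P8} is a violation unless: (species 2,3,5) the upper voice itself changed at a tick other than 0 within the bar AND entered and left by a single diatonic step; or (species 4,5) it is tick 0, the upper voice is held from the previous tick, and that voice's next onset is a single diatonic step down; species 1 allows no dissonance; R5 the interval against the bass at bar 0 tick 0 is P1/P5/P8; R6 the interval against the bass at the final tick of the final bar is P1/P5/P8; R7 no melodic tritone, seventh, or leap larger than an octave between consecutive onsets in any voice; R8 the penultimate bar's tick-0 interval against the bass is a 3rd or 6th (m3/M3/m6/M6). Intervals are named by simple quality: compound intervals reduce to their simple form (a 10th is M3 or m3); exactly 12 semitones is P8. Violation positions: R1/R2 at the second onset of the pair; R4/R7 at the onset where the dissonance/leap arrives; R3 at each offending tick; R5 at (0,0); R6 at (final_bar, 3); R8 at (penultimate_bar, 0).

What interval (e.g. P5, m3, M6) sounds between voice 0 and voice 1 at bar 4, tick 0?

m6

voice 0=E4 voice 1=C5 -> m6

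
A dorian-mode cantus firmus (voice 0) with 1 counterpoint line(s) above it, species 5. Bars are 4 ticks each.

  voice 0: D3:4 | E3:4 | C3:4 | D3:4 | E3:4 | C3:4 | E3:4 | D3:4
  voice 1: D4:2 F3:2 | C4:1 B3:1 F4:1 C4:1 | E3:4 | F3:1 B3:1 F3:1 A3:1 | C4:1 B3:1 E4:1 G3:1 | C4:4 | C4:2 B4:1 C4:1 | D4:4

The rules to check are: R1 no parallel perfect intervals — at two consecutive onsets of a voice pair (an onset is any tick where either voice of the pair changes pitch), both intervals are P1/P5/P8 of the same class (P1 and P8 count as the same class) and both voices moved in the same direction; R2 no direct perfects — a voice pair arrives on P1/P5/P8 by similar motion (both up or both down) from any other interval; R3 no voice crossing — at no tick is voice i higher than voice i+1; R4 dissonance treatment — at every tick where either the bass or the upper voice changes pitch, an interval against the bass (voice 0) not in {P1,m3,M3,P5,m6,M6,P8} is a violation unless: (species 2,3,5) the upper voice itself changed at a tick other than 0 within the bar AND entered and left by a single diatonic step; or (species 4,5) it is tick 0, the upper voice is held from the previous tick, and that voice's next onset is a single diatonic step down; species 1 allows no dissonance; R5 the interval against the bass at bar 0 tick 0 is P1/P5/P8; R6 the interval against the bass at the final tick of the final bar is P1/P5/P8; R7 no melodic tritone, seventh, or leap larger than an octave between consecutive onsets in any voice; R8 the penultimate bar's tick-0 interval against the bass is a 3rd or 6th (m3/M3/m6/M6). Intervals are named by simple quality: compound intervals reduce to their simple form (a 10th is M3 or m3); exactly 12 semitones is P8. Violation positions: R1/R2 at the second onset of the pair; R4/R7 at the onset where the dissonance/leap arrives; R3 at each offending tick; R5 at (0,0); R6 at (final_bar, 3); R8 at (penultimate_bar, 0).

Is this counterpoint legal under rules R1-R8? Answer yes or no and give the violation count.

No (6 violations)

bar 0: v0=D3 v1=D4 (P8)
bar 1: v0=E3 v1=C4 (m6)
bar 2: v0=C3 v1=E3 (M3)
bar 3: v0=D3 v1=F3 (m3)
bar 4: v0=E3 v1=C4 (m6)
bar 5: v0=C3 v1=C4 (P8)
bar 6: v0=E3 v1=C4 (m6)
bar 7: v0=D3 v1=D4 (P8)
  R4 @ bar1.2: E3/F4 m2 untreated
  R7 @ bar1.2: B3->F4 leap 6st
  R7 @ bar3.1: F3->B3 leap 6st
  R7 @ bar3.2: B3->F3 leap 6st
  R7 @ bar6.2: C4->B4 leap 11st
  R7 @ bar6.3: B4->C4 leap 11st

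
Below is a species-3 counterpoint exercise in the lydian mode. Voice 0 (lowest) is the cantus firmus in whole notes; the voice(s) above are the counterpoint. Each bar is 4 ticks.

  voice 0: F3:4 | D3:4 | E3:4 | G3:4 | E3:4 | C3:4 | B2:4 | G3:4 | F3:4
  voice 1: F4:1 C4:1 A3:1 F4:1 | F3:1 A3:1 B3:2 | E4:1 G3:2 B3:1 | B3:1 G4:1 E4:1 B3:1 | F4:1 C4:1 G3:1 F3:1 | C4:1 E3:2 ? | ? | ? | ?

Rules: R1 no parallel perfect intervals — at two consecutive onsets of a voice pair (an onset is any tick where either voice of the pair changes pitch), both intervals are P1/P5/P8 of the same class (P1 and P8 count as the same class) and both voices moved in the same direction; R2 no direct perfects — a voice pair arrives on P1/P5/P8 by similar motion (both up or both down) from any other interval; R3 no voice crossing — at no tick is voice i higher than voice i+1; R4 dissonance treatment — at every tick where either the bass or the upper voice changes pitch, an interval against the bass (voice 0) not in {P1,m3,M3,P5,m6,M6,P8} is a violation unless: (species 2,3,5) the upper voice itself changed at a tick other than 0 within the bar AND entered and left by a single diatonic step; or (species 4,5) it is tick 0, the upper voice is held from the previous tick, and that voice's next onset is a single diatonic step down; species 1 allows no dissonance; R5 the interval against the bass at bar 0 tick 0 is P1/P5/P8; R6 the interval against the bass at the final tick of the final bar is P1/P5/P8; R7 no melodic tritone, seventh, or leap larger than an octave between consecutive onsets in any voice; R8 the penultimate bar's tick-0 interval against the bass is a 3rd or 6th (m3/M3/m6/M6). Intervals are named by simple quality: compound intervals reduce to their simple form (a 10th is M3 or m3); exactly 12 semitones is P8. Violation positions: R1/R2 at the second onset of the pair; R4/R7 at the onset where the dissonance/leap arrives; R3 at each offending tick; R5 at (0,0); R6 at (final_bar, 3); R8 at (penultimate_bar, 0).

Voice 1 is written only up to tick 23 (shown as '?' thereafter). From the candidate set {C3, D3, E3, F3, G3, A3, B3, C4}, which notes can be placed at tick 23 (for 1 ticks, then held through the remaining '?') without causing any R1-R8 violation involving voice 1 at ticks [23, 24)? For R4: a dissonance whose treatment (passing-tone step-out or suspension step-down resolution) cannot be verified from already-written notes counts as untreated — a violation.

{A3, C3, C4, E3, G3}

C3: legal
D3: violates R4
E3: legal
F3: violates R4
G3: legal
A3: legal
B3: violates R4
C4: legal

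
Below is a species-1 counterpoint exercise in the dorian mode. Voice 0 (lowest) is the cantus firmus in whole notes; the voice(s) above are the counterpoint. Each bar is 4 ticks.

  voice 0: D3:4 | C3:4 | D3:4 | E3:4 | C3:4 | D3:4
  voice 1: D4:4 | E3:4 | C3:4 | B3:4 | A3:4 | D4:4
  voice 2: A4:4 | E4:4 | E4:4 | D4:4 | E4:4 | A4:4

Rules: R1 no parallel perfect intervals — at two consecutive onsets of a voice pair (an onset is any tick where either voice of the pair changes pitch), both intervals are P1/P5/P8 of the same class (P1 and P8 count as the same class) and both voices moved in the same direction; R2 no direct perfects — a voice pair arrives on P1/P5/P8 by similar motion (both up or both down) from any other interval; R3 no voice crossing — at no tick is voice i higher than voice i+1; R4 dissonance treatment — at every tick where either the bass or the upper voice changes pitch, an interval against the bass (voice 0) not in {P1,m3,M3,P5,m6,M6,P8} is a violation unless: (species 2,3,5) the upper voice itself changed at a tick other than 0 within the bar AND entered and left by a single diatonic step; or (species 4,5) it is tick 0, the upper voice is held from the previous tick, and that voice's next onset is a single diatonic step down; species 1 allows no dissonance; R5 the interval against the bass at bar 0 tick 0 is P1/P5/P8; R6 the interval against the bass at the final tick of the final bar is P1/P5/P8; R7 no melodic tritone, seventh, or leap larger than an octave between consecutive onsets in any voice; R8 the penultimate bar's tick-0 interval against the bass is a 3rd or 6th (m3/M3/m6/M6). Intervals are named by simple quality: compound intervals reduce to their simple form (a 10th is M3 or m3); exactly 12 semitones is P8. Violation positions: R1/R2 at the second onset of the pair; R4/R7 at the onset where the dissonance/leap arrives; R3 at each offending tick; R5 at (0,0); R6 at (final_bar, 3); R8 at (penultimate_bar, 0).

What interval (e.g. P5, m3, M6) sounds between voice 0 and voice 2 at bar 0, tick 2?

P5

voice 0=D3 voice 2=A4 -> P5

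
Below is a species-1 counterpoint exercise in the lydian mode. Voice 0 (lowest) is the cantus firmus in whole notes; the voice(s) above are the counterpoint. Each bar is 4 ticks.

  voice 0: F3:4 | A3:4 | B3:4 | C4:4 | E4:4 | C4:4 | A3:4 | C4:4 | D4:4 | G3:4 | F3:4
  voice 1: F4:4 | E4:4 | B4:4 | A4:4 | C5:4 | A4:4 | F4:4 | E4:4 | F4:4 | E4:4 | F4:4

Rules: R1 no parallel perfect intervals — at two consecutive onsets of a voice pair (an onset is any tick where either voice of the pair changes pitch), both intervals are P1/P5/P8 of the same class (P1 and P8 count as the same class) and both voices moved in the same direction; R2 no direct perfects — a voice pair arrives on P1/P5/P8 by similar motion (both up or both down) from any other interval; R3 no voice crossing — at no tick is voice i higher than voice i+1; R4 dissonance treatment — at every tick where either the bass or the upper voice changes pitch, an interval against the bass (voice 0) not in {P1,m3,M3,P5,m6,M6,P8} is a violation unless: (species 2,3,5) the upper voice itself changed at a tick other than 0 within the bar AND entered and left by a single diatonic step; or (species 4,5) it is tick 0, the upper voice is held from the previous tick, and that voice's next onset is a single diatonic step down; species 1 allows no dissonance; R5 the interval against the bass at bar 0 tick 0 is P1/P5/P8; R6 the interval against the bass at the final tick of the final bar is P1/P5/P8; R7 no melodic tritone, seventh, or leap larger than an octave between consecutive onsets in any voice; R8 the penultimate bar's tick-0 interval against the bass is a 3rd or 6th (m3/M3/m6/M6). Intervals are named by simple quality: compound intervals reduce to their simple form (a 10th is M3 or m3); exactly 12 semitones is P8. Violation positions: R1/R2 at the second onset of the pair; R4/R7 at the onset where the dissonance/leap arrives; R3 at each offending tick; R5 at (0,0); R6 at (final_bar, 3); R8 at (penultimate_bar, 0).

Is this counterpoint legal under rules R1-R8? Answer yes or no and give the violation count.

bar 0: v0=F3 v1=F4 (P8)
bar 1: v0=A3 v1=E4 (P5)
bar 2: v0=B3 v1=B4 (P8)
bar 3: v0=C4 v1=A4 (M6)
bar 4: v0=E4 v1=C5 (m6)
bar 5: v0=C4 v1=A4 (M6)
bar 6: v0=A3 v1=F4 (m6)
bar 7: v0=C4 v1=E4 (M3)
bar 8: v0=D4 v1=F4 (m3)
bar 9: v0=G3 v1=E4 (M6)
bar 10: v0=F3 v1=F4 (P8)
  R2 @ bar2.0: A3/E4 P5 -> B3/B4 P8 similar

No (1 violations)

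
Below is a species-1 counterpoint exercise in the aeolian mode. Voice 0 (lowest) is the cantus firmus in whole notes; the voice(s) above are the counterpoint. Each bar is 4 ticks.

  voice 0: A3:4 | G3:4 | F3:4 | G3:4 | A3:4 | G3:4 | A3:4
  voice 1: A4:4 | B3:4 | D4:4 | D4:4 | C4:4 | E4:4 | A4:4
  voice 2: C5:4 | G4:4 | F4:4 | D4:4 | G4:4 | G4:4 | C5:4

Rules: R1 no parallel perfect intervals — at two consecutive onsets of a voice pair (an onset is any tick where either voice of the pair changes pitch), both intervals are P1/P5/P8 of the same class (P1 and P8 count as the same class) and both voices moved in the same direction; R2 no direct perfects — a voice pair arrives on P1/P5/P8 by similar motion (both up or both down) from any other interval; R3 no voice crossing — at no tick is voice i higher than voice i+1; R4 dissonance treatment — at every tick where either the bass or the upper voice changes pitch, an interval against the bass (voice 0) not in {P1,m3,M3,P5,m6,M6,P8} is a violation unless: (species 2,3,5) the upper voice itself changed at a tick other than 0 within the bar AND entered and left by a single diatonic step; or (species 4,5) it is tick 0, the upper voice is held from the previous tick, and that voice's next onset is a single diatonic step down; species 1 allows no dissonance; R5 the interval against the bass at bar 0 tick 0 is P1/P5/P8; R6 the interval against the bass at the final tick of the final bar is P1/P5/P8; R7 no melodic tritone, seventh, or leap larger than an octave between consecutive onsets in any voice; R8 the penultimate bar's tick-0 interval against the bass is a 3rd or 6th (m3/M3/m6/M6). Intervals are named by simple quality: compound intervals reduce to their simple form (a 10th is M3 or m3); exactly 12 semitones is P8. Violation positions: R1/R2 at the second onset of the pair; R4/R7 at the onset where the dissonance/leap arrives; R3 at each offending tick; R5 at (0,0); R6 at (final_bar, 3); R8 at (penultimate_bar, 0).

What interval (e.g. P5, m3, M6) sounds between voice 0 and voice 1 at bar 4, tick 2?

voice 0=A3 voice 1=C4 -> m3

m3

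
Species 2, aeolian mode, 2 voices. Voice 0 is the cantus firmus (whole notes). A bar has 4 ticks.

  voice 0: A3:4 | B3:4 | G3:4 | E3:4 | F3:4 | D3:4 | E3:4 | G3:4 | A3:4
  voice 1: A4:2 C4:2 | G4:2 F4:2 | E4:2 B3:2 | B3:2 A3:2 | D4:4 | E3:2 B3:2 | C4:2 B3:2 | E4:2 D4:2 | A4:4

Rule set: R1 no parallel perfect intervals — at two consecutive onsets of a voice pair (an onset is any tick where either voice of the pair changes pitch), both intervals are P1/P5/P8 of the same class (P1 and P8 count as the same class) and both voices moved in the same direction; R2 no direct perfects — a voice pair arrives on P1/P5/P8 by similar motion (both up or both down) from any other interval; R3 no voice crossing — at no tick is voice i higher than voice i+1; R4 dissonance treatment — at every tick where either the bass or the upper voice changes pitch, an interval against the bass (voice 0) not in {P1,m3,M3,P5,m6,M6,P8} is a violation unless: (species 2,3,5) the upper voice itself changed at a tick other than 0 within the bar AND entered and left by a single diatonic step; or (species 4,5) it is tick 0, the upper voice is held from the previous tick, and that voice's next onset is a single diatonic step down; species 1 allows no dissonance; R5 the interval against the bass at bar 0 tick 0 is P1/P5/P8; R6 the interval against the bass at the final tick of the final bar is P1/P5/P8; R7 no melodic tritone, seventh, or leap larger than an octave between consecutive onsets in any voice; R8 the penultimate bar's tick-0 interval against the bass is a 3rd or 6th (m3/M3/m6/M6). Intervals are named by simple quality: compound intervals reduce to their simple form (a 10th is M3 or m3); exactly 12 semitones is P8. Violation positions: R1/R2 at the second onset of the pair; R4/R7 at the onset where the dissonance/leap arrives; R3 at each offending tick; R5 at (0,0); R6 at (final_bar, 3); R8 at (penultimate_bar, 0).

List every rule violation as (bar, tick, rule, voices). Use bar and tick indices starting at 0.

(3, 2, R4, (0, 1))
(5, 0, R4, (0, 1))
(5, 0, R7, (1,))
(8, 0, R2, (0, 1))

bar 0: v0=A3 v1=A4 downbeat P8
bar 1: v0=B3 v1=G4 downbeat m6
bar 2: v0=G3 v1=E4 downbeat M6
bar 3: v0=E3 v1=B3 downbeat P5
bar 4: v0=F3 v1=D4 downbeat M6
bar 5: v0=D3 v1=E3 downbeat M2
bar 6: v0=E3 v1=C4 downbeat m6
bar 7: v0=G3 v1=E4 downbeat M6
bar 8: v0=A3 v1=A4 downbeat P8
  -> R4 @ bar 3 tick 2 v(0, 1): E3/A3 P4 untreated
  -> R4 @ bar 5 tick 0 v(0, 1): D3/E3 M2 untreated
  -> R7 @ bar 5 tick 0 v(1,): D4->E3 leap 10st
  -> R2 @ bar 8 tick 0 v(0, 1): G3/D4 P5 -> A3/A4 P8 similar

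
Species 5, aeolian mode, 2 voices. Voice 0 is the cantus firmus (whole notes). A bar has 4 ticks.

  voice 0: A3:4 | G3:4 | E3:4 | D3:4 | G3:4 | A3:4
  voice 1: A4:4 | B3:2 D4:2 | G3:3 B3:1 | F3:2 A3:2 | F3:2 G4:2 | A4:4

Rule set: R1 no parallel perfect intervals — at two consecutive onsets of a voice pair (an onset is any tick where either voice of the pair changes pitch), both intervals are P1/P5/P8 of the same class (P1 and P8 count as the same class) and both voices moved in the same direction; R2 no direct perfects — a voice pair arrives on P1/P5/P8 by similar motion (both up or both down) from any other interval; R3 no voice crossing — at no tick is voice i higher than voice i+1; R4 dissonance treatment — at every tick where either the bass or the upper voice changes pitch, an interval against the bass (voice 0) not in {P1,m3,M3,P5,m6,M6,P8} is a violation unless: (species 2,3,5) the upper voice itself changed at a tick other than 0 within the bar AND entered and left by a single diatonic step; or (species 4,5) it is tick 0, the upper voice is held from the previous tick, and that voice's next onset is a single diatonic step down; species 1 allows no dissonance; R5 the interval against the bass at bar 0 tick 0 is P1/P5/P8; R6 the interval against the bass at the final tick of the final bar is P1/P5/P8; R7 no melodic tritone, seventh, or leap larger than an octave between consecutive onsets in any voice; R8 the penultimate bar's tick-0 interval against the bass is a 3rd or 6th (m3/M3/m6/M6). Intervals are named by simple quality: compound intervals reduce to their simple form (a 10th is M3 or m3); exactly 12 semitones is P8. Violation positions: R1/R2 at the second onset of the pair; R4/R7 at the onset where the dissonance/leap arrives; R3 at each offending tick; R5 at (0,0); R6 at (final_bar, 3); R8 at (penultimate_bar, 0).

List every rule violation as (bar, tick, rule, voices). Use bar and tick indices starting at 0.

(1, 0, R7, (1,))
(3, 0, R7, (1,))
(4, 0, R3, (0, 1))
(4, 0, R4, (0, 1))
(4, 0, R8, (0, 1))
(4, 1, R3, (0, 1))
(4, 2, R7, (1,))
(5, 0, R1, (0, 1))

bar 0: v0=A3 v1=A4 downbeat P8
bar 1: v0=G3 v1=B3 downbeat M3
bar 2: v0=E3 v1=G3 downbeat m3
bar 3: v0=D3 v1=F3 downbeat m3
bar 4: v0=G3 v1=F3 downbeat M2
bar 5: v0=A3 v1=A4 downbeat P8
  -> R7 @ bar 1 tick 0 v(1,): A4->B3 leap 10st
  -> R7 @ bar 3 tick 0 v(1,): B3->F3 leap 6st
  -> R3 @ bar 4 tick 0 v(0, 1): G3 above F3
  -> R4 @ bar 4 tick 0 v(0, 1): G3/F3 M2 untreated
  -> R8 @ bar 4 tick 0 v(0, 1): penult M2 not 3rd/6th
  -> R3 @ bar 4 tick 1 v(0, 1): G3 above F3
  -> R7 @ bar 4 tick 2 v(1,): F3->G4 leap 14st
  -> R1 @ bar 5 tick 0 v(0, 1): G3/G4 P8 -> A3/A4 P8 similar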